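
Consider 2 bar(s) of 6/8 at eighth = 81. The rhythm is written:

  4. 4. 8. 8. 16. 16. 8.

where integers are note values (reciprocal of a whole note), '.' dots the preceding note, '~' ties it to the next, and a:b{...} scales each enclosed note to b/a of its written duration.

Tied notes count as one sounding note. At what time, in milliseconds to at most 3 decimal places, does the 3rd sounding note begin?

note 3 onset = 6b = 4444.444ms

1. 0.0ms @ 0 + 2222.222ms (3)
2. 2222.222ms @ 3 + 2222.222ms (3)
3. 4444.444ms @ 6 + 1111.111ms (3/2)
4. 5555.556ms @ 15/2 + 1111.111ms (3/2)
5. 6666.667ms @ 9 + 555.556ms (3/4)
6. 7222.222ms @ 39/4 + 555.556ms (3/4)
7. 7777.778ms @ 21/2 + 1111.111ms (3/2)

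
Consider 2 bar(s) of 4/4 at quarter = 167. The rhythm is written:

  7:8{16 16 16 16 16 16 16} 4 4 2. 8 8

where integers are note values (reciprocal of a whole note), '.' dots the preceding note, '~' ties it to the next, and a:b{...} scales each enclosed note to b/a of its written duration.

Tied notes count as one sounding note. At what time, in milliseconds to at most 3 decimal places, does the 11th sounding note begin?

note 11 onset = 7b = 2514.97ms

1. 0.0ms @ 0 + 102.652ms (2/7)
2. 102.652ms @ 2/7 + 102.652ms (2/7)
3. 205.304ms @ 4/7 + 102.652ms (2/7)
4. 307.956ms @ 6/7 + 102.652ms (2/7)
5. 410.607ms @ 8/7 + 102.652ms (2/7)
6. 513.259ms @ 10/7 + 102.652ms (2/7)
7. 615.911ms @ 12/7 + 102.652ms (2/7)
8. 718.563ms @ 2 + 359.281ms (1)
9. 1077.844ms @ 3 + 359.281ms (1)
10. 1437.126ms @ 4 + 1077.844ms (3)
11. 2514.97ms @ 7 + 179.641ms (1/2)
12. 2694.611ms @ 15/2 + 179.641ms (1/2)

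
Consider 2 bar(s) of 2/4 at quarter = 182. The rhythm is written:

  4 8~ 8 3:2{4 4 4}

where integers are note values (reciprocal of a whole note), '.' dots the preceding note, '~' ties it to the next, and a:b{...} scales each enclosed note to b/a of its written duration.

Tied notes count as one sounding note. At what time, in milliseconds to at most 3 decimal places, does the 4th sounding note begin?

note 4 onset = 8/3b = 879.121ms

1. 0.0ms @ 0 + 329.67ms (1)
2. 329.67ms @ 1 + 329.67ms (1)
3. 659.341ms @ 2 + 219.78ms (2/3)
4. 879.121ms @ 8/3 + 219.78ms (2/3)
5. 1098.901ms @ 10/3 + 219.78ms (2/3)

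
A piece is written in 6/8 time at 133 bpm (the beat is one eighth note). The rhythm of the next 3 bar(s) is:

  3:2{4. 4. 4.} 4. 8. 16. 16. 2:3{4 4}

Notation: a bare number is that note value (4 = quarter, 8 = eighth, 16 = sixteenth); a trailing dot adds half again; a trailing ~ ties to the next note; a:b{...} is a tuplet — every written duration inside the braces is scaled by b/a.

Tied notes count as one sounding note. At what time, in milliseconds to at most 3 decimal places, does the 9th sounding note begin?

note 9 onset = 15b = 6766.917ms

1. 0.0ms @ 0 + 902.256ms (2)
2. 902.256ms @ 2 + 902.256ms (2)
3. 1804.511ms @ 4 + 902.256ms (2)
4. 2706.767ms @ 6 + 1353.383ms (3)
5. 4060.15ms @ 9 + 676.692ms (3/2)
6. 4736.842ms @ 21/2 + 338.346ms (3/4)
7. 5075.188ms @ 45/4 + 338.346ms (3/4)
8. 5413.534ms @ 12 + 1353.383ms (3)
9. 6766.917ms @ 15 + 1353.383ms (3)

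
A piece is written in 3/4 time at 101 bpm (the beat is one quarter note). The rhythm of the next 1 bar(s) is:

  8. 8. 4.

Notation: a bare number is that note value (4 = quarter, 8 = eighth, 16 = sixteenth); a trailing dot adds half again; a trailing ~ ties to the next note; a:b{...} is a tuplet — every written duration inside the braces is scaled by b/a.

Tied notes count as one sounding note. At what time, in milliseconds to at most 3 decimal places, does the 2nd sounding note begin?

note 2 onset = 3/4b = 445.545ms

1. 0.0ms @ 0 + 445.545ms (3/4)
2. 445.545ms @ 3/4 + 445.545ms (3/4)
3. 891.089ms @ 3/2 + 891.089ms (3/2)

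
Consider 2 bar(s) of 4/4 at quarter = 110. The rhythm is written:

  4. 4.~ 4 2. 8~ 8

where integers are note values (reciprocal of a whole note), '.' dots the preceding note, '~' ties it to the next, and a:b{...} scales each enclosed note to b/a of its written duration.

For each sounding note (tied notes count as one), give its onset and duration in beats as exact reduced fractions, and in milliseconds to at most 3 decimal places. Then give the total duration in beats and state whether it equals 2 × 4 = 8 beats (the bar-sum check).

1) 0.0ms=0b +818.182ms=3/2b
2) 818.182ms=3/2b +1363.636ms=5/2b
3) 2181.818ms=4b +1636.364ms=3b
4) 3818.182ms=7b +545.455ms=1b
Σ=8b of 8 (110bpm 4/4) — PASS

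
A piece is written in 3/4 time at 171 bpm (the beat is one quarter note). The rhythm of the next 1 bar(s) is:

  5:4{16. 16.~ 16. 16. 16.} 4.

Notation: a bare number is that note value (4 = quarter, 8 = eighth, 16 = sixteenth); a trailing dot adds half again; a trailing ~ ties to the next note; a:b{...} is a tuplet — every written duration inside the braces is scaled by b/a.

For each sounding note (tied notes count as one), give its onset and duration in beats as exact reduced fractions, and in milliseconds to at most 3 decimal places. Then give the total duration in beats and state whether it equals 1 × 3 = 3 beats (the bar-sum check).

1) 0.0ms=0b +105.263ms=3/10b
2) 105.263ms=3/10b +210.526ms=3/5b
3) 315.789ms=9/10b +105.263ms=3/10b
4) 421.053ms=6/5b +105.263ms=3/10b
5) 526.316ms=3/2b +526.316ms=3/2b
Σ=3b of 3 (171bpm 3/4) — PASS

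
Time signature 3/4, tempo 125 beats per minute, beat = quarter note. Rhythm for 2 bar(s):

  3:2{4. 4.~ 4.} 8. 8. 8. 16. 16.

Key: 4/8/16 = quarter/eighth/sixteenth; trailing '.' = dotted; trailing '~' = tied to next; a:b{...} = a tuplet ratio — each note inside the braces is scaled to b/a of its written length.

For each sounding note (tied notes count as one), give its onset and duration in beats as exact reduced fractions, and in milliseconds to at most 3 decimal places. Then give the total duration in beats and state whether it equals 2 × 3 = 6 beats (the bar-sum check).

1) 0.0ms=0b +480.0ms=1b
2) 480.0ms=1b +960.0ms=2b
3) 1440.0ms=3b +360.0ms=3/4b
4) 1800.0ms=15/4b +360.0ms=3/4b
5) 2160.0ms=9/2b +360.0ms=3/4b
6) 2520.0ms=21/4b +180.0ms=3/8b
7) 2700.0ms=45/8b +180.0ms=3/8b
Σ=6b of 6 (125bpm 3/4) — PASS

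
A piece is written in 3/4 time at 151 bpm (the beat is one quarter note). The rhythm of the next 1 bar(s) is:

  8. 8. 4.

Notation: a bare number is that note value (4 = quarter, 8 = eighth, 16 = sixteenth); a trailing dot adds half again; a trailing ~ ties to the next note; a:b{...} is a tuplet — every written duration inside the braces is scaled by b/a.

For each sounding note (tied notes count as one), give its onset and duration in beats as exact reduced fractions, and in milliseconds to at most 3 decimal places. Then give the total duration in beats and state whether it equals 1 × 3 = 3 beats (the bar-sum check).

1) 0.0ms=0b +298.013ms=3/4b
2) 298.013ms=3/4b +298.013ms=3/4b
3) 596.026ms=3/2b +596.026ms=3/2b
Σ=3b of 3 (151bpm 3/4) — PASS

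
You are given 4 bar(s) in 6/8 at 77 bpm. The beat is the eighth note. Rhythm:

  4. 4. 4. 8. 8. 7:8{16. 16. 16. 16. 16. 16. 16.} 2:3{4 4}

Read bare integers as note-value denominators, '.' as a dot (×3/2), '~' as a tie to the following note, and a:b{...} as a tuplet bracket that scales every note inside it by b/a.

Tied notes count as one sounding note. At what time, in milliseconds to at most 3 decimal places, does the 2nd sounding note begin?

1. 0.0ms @ 0 + 2337.662ms (3)
2. 2337.662ms @ 3 + 2337.662ms (3)
3. 4675.325ms @ 6 + 2337.662ms (3)
4. 7012.987ms @ 9 + 1168.831ms (3/2)
5. 8181.818ms @ 21/2 + 1168.831ms (3/2)
6. 9350.649ms @ 12 + 667.904ms (6/7)
7. 10018.553ms @ 90/7 + 667.904ms (6/7)
8. 10686.456ms @ 96/7 + 667.904ms (6/7)
9. 11354.36ms @ 102/7 + 667.904ms (6/7)
10. 12022.263ms @ 108/7 + 667.904ms (6/7)
11. 12690.167ms @ 114/7 + 667.904ms (6/7)
12. 13358.071ms @ 120/7 + 667.904ms (6/7)
13. 14025.974ms @ 18 + 2337.662ms (3)
14. 16363.636ms @ 21 + 2337.662ms (3)

note 2 onset = 3b = 2337.662ms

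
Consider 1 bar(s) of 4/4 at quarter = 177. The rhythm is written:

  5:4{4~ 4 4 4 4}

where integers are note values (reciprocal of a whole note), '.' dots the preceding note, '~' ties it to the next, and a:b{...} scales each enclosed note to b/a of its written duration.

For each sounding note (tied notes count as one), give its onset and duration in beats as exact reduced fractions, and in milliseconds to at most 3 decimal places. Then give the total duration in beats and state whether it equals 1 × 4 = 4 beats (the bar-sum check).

1) 0.0ms=0b +542.373ms=8/5b
2) 542.373ms=8/5b +271.186ms=4/5b
3) 813.559ms=12/5b +271.186ms=4/5b
4) 1084.746ms=16/5b +271.186ms=4/5b
Σ=4b of 4 (177bpm 4/4) — PASS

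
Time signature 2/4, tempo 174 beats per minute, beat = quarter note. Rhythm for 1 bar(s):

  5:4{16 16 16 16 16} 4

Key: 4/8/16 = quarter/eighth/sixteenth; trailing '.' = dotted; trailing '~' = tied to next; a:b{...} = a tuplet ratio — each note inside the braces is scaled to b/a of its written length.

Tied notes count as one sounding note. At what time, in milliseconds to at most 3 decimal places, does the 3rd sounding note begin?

note 3 onset = 2/5b = 137.931ms

1. 0.0ms @ 0 + 68.966ms (1/5)
2. 68.966ms @ 1/5 + 68.966ms (1/5)
3. 137.931ms @ 2/5 + 68.966ms (1/5)
4. 206.897ms @ 3/5 + 68.966ms (1/5)
5. 275.862ms @ 4/5 + 68.966ms (1/5)
6. 344.828ms @ 1 + 344.828ms (1)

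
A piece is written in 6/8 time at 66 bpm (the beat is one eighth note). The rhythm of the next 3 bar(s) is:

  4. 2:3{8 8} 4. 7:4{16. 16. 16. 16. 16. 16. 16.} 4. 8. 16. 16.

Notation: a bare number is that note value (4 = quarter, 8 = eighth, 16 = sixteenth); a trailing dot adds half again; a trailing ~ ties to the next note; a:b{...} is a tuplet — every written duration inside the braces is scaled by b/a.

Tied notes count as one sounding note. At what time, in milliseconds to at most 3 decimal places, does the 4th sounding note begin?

1. 0.0ms @ 0 + 2727.273ms (3)
2. 2727.273ms @ 3 + 1363.636ms (3/2)
3. 4090.909ms @ 9/2 + 1363.636ms (3/2)
4. 5454.545ms @ 6 + 2727.273ms (3)
5. 8181.818ms @ 9 + 389.61ms (3/7)
6. 8571.429ms @ 66/7 + 389.61ms (3/7)
7. 8961.039ms @ 69/7 + 389.61ms (3/7)
8. 9350.649ms @ 72/7 + 389.61ms (3/7)
9. 9740.26ms @ 75/7 + 389.61ms (3/7)
10. 10129.87ms @ 78/7 + 389.61ms (3/7)
11. 10519.481ms @ 81/7 + 389.61ms (3/7)
12. 10909.091ms @ 12 + 2727.273ms (3)
13. 13636.364ms @ 15 + 1363.636ms (3/2)
14. 15000.0ms @ 33/2 + 681.818ms (3/4)
15. 15681.818ms @ 69/4 + 681.818ms (3/4)

note 4 onset = 6b = 5454.545ms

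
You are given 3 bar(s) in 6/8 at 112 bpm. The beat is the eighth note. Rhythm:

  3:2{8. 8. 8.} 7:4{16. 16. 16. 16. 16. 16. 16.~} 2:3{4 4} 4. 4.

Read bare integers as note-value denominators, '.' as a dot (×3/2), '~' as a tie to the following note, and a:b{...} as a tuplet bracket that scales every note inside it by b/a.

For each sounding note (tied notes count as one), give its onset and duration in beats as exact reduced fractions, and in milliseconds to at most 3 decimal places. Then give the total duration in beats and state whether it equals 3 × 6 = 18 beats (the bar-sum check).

1) 0.0ms=0b +535.714ms=1b
2) 535.714ms=1b +535.714ms=1b
3) 1071.429ms=2b +535.714ms=1b
4) 1607.143ms=3b +229.592ms=3/7b
5) 1836.735ms=24/7b +229.592ms=3/7b
6) 2066.327ms=27/7b +229.592ms=3/7b
7) 2295.918ms=30/7b +229.592ms=3/7b
8) 2525.51ms=33/7b +229.592ms=3/7b
9) 2755.102ms=36/7b +229.592ms=3/7b
10) 2984.694ms=39/7b +1836.735ms=24/7b
11) 4821.429ms=9b +1607.143ms=3b
12) 6428.571ms=12b +1607.143ms=3b
13) 8035.714ms=15b +1607.143ms=3b
Σ=18b of 18 (112bpm 6/8) — PASS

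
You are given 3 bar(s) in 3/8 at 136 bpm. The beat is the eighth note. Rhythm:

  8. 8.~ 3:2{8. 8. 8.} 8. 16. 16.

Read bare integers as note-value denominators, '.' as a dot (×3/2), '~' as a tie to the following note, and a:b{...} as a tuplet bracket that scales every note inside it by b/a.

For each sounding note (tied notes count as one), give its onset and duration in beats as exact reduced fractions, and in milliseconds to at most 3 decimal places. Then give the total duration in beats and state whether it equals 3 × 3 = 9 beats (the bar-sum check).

1) 0.0ms=0b +661.765ms=3/2b
2) 661.765ms=3/2b +1102.941ms=5/2b
3) 1764.706ms=4b +441.176ms=1b
4) 2205.882ms=5b +441.176ms=1b
5) 2647.059ms=6b +661.765ms=3/2b
6) 3308.824ms=15/2b +330.882ms=3/4b
7) 3639.706ms=33/4b +330.882ms=3/4b
Σ=9b of 9 (136bpm 3/8) — PASS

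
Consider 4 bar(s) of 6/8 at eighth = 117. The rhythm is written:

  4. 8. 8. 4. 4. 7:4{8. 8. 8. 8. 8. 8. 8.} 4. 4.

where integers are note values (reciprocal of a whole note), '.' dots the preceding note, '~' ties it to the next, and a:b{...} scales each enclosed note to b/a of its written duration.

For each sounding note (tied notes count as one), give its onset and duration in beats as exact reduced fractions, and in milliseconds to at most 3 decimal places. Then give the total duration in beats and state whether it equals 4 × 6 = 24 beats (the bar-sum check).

1) 0.0ms=0b +1538.462ms=3b
2) 1538.462ms=3b +769.231ms=3/2b
3) 2307.692ms=9/2b +769.231ms=3/2b
4) 3076.923ms=6b +1538.462ms=3b
5) 4615.385ms=9b +1538.462ms=3b
6) 6153.846ms=12b +439.56ms=6/7b
7) 6593.407ms=90/7b +439.56ms=6/7b
8) 7032.967ms=96/7b +439.56ms=6/7b
9) 7472.527ms=102/7b +439.56ms=6/7b
10) 7912.088ms=108/7b +439.56ms=6/7b
11) 8351.648ms=114/7b +439.56ms=6/7b
12) 8791.209ms=120/7b +439.56ms=6/7b
13) 9230.769ms=18b +1538.462ms=3b
14) 10769.231ms=21b +1538.462ms=3b
Σ=24b of 24 (117bpm 6/8) — PASS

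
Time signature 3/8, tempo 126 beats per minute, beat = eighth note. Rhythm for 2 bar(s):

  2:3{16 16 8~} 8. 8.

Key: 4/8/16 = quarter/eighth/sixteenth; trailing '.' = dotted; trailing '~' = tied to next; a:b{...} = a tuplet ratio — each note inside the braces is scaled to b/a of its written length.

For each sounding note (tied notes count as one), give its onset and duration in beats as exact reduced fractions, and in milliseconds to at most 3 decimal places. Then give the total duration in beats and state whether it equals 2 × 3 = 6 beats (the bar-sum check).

1) 0.0ms=0b +357.143ms=3/4b
2) 357.143ms=3/4b +357.143ms=3/4b
3) 714.286ms=3/2b +1428.571ms=3b
4) 2142.857ms=9/2b +714.286ms=3/2b
Σ=6b of 6 (126bpm 3/8) — PASS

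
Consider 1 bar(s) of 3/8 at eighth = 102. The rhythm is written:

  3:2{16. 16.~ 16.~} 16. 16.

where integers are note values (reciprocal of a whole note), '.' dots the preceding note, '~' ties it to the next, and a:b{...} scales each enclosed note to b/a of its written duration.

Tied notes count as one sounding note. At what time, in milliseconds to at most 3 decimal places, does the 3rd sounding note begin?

note 3 onset = 9/4b = 1323.529ms

1. 0.0ms @ 0 + 294.118ms (1/2)
2. 294.118ms @ 1/2 + 1029.412ms (7/4)
3. 1323.529ms @ 9/4 + 441.176ms (3/4)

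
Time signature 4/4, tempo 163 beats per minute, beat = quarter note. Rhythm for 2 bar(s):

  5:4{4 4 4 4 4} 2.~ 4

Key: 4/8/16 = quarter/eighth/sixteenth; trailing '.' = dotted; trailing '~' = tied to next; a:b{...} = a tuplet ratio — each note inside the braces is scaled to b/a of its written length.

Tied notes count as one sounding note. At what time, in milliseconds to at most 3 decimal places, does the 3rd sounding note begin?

note 3 onset = 8/5b = 588.957ms

1. 0.0ms @ 0 + 294.479ms (4/5)
2. 294.479ms @ 4/5 + 294.479ms (4/5)
3. 588.957ms @ 8/5 + 294.479ms (4/5)
4. 883.436ms @ 12/5 + 294.479ms (4/5)
5. 1177.914ms @ 16/5 + 294.479ms (4/5)
6. 1472.393ms @ 4 + 1472.393ms (4)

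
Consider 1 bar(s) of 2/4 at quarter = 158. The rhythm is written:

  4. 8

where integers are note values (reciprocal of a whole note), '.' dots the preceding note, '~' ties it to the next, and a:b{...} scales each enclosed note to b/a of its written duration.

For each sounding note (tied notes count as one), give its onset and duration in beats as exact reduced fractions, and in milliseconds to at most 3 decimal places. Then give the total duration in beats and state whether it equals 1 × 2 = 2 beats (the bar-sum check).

1) 0.0ms=0b +569.62ms=3/2b
2) 569.62ms=3/2b +189.873ms=1/2b
Σ=2b of 2 (158bpm 2/4) — PASS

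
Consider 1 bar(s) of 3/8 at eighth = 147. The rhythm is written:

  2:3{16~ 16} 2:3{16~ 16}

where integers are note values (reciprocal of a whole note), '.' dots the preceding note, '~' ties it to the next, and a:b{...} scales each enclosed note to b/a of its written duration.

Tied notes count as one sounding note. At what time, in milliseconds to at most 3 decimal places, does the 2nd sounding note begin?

1. 0.0ms @ 0 + 612.245ms (3/2)
2. 612.245ms @ 3/2 + 612.245ms (3/2)

note 2 onset = 3/2b = 612.245ms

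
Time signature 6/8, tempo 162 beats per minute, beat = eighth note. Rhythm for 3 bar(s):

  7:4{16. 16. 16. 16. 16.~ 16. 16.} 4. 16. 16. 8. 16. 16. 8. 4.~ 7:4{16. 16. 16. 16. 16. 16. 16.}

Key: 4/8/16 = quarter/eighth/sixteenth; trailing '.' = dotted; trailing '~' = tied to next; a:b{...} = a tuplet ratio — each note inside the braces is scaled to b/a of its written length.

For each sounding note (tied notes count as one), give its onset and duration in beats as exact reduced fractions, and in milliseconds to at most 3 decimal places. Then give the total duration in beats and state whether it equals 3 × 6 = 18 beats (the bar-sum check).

1) 0.0ms=0b +158.73ms=3/7b
2) 158.73ms=3/7b +158.73ms=3/7b
3) 317.46ms=6/7b +158.73ms=3/7b
4) 476.19ms=9/7b +158.73ms=3/7b
5) 634.921ms=12/7b +317.46ms=6/7b
6) 952.381ms=18/7b +158.73ms=3/7b
7) 1111.111ms=3b +1111.111ms=3b
8) 2222.222ms=6b +277.778ms=3/4b
9) 2500.0ms=27/4b +277.778ms=3/4b
10) 2777.778ms=15/2b +555.556ms=3/2b
11) 3333.333ms=9b +277.778ms=3/4b
12) 3611.111ms=39/4b +277.778ms=3/4b
13) 3888.889ms=21/2b +555.556ms=3/2b
14) 4444.444ms=12b +1269.841ms=24/7b
15) 5714.286ms=108/7b +158.73ms=3/7b
16) 5873.016ms=111/7b +158.73ms=3/7b
17) 6031.746ms=114/7b +158.73ms=3/7b
18) 6190.476ms=117/7b +158.73ms=3/7b
19) 6349.206ms=120/7b +158.73ms=3/7b
20) 6507.937ms=123/7b +158.73ms=3/7b
Σ=18b of 18 (162bpm 6/8) — PASS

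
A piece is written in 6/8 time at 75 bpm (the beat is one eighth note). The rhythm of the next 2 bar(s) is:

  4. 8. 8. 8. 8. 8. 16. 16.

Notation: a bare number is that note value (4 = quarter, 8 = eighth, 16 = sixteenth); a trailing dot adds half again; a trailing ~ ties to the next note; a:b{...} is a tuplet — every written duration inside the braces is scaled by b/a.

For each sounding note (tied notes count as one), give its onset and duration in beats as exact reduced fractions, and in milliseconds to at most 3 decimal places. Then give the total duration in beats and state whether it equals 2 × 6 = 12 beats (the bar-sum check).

1) 0.0ms=0b +2400.0ms=3b
2) 2400.0ms=3b +1200.0ms=3/2b
3) 3600.0ms=9/2b +1200.0ms=3/2b
4) 4800.0ms=6b +1200.0ms=3/2b
5) 6000.0ms=15/2b +1200.0ms=3/2b
6) 7200.0ms=9b +1200.0ms=3/2b
7) 8400.0ms=21/2b +600.0ms=3/4b
8) 9000.0ms=45/4b +600.0ms=3/4b
Σ=12b of 12 (75bpm 6/8) — PASS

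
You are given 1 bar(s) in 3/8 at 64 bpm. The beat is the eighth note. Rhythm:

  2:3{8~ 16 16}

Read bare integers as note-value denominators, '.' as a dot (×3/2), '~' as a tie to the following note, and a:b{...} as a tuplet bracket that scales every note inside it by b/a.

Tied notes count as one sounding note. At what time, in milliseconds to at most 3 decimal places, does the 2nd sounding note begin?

1. 0.0ms @ 0 + 2109.375ms (9/4)
2. 2109.375ms @ 9/4 + 703.125ms (3/4)

note 2 onset = 9/4b = 2109.375ms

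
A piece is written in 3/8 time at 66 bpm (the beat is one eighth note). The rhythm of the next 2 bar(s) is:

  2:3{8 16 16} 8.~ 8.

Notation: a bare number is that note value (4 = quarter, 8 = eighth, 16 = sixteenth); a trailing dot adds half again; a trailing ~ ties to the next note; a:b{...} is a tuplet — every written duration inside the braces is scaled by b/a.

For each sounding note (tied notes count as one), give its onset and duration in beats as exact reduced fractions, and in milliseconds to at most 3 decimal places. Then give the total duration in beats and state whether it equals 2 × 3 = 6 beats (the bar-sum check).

1) 0.0ms=0b +1363.636ms=3/2b
2) 1363.636ms=3/2b +681.818ms=3/4b
3) 2045.455ms=9/4b +681.818ms=3/4b
4) 2727.273ms=3b +2727.273ms=3b
Σ=6b of 6 (66bpm 3/8) — PASS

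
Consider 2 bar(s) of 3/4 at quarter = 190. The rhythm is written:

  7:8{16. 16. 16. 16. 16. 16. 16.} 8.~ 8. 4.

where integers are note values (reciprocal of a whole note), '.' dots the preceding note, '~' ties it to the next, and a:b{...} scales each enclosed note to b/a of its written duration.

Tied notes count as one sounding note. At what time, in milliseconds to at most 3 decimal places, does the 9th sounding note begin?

note 9 onset = 9/2b = 1421.053ms

1. 0.0ms @ 0 + 135.338ms (3/7)
2. 135.338ms @ 3/7 + 135.338ms (3/7)
3. 270.677ms @ 6/7 + 135.338ms (3/7)
4. 406.015ms @ 9/7 + 135.338ms (3/7)
5. 541.353ms @ 12/7 + 135.338ms (3/7)
6. 676.692ms @ 15/7 + 135.338ms (3/7)
7. 812.03ms @ 18/7 + 135.338ms (3/7)
8. 947.368ms @ 3 + 473.684ms (3/2)
9. 1421.053ms @ 9/2 + 473.684ms (3/2)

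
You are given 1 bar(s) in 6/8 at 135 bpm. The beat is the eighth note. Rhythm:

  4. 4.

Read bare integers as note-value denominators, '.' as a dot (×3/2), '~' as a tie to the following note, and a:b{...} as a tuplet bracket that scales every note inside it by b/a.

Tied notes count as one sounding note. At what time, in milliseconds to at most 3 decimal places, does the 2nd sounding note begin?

note 2 onset = 3b = 1333.333ms

1. 0.0ms @ 0 + 1333.333ms (3)
2. 1333.333ms @ 3 + 1333.333ms (3)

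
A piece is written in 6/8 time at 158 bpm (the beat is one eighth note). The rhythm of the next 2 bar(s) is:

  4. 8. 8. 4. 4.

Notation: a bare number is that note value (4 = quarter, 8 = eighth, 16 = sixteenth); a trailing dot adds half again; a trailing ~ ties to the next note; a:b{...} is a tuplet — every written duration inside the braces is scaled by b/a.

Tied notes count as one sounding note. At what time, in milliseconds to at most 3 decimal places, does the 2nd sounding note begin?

1. 0.0ms @ 0 + 1139.241ms (3)
2. 1139.241ms @ 3 + 569.62ms (3/2)
3. 1708.861ms @ 9/2 + 569.62ms (3/2)
4. 2278.481ms @ 6 + 1139.241ms (3)
5. 3417.722ms @ 9 + 1139.241ms (3)

note 2 onset = 3b = 1139.241ms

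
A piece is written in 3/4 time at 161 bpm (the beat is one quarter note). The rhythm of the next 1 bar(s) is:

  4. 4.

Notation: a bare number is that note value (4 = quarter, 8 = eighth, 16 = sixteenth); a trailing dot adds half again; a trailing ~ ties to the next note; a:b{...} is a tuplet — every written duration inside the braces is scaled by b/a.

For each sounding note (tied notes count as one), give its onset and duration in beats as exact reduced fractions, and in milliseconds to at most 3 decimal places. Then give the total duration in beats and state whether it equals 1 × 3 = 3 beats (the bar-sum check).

1) 0.0ms=0b +559.006ms=3/2b
2) 559.006ms=3/2b +559.006ms=3/2b
Σ=3b of 3 (161bpm 3/4) — PASS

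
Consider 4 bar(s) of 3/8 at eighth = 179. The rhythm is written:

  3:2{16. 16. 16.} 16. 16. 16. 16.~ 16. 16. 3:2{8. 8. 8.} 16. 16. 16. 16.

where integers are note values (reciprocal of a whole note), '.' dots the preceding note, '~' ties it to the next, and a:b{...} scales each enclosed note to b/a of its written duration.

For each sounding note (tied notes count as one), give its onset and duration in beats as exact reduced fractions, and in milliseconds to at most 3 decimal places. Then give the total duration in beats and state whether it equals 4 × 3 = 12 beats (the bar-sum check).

1) 0.0ms=0b +167.598ms=1/2b
2) 167.598ms=1/2b +167.598ms=1/2b
3) 335.196ms=1b +167.598ms=1/2b
4) 502.793ms=3/2b +251.397ms=3/4b
5) 754.19ms=9/4b +251.397ms=3/4b
6) 1005.587ms=3b +251.397ms=3/4b
7) 1256.983ms=15/4b +502.793ms=3/2b
8) 1759.777ms=21/4b +251.397ms=3/4b
9) 2011.173ms=6b +335.196ms=1b
10) 2346.369ms=7b +335.196ms=1b
11) 2681.564ms=8b +335.196ms=1b
12) 3016.76ms=9b +251.397ms=3/4b
13) 3268.156ms=39/4b +251.397ms=3/4b
14) 3519.553ms=21/2b +251.397ms=3/4b
15) 3770.95ms=45/4b +251.397ms=3/4b
Σ=12b of 12 (179bpm 3/8) — PASS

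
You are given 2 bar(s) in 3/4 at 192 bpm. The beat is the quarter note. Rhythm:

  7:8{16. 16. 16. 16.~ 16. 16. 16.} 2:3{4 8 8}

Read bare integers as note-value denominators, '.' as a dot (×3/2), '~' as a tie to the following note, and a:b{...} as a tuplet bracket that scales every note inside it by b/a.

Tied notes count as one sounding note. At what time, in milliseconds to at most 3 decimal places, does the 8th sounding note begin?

note 8 onset = 9/2b = 1406.25ms

1. 0.0ms @ 0 + 133.929ms (3/7)
2. 133.929ms @ 3/7 + 133.929ms (3/7)
3. 267.857ms @ 6/7 + 133.929ms (3/7)
4. 401.786ms @ 9/7 + 267.857ms (6/7)
5. 669.643ms @ 15/7 + 133.929ms (3/7)
6. 803.571ms @ 18/7 + 133.929ms (3/7)
7. 937.5ms @ 3 + 468.75ms (3/2)
8. 1406.25ms @ 9/2 + 234.375ms (3/4)
9. 1640.625ms @ 21/4 + 234.375ms (3/4)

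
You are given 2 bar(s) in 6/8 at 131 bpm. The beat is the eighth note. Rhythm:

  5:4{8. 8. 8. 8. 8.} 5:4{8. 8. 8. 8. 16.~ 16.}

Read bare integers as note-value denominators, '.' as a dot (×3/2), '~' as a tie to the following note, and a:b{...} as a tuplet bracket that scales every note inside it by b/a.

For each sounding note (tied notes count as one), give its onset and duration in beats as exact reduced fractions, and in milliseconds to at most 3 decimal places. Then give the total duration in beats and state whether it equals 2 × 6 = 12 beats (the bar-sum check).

1) 0.0ms=0b +549.618ms=6/5b
2) 549.618ms=6/5b +549.618ms=6/5b
3) 1099.237ms=12/5b +549.618ms=6/5b
4) 1648.855ms=18/5b +549.618ms=6/5b
5) 2198.473ms=24/5b +549.618ms=6/5b
6) 2748.092ms=6b +549.618ms=6/5b
7) 3297.71ms=36/5b +549.618ms=6/5b
8) 3847.328ms=42/5b +549.618ms=6/5b
9) 4396.947ms=48/5b +549.618ms=6/5b
10) 4946.565ms=54/5b +549.618ms=6/5b
Σ=12b of 12 (131bpm 6/8) — PASS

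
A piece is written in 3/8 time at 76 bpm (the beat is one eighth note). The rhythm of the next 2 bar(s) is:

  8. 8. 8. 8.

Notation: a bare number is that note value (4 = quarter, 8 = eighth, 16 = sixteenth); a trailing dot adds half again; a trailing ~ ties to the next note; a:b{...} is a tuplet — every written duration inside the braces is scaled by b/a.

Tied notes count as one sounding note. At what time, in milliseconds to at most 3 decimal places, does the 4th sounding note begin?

1. 0.0ms @ 0 + 1184.211ms (3/2)
2. 1184.211ms @ 3/2 + 1184.211ms (3/2)
3. 2368.421ms @ 3 + 1184.211ms (3/2)
4. 3552.632ms @ 9/2 + 1184.211ms (3/2)

note 4 onset = 9/2b = 3552.632ms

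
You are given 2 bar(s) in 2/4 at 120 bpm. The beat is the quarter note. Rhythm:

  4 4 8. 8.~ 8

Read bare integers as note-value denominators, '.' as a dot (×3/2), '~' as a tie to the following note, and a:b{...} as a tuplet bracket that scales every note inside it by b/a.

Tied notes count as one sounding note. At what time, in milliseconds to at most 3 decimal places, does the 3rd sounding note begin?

1. 0.0ms @ 0 + 500.0ms (1)
2. 500.0ms @ 1 + 500.0ms (1)
3. 1000.0ms @ 2 + 375.0ms (3/4)
4. 1375.0ms @ 11/4 + 625.0ms (5/4)

note 3 onset = 2b = 1000.0ms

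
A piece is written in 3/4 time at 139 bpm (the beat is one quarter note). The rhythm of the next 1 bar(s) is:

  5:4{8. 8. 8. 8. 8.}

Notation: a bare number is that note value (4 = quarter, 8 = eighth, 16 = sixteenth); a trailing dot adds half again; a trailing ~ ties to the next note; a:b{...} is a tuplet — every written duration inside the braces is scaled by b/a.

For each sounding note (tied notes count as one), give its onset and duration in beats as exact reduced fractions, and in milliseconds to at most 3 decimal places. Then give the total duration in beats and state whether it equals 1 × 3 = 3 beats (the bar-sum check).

1) 0.0ms=0b +258.993ms=3/5b
2) 258.993ms=3/5b +258.993ms=3/5b
3) 517.986ms=6/5b +258.993ms=3/5b
4) 776.978ms=9/5b +258.993ms=3/5b
5) 1035.971ms=12/5b +258.993ms=3/5b
Σ=3b of 3 (139bpm 3/4) — PASS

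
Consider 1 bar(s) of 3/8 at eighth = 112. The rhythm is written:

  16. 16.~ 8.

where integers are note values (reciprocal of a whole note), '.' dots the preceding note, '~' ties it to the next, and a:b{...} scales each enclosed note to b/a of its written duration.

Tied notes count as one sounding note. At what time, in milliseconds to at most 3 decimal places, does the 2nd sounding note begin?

note 2 onset = 3/4b = 401.786ms

1. 0.0ms @ 0 + 401.786ms (3/4)
2. 401.786ms @ 3/4 + 1205.357ms (9/4)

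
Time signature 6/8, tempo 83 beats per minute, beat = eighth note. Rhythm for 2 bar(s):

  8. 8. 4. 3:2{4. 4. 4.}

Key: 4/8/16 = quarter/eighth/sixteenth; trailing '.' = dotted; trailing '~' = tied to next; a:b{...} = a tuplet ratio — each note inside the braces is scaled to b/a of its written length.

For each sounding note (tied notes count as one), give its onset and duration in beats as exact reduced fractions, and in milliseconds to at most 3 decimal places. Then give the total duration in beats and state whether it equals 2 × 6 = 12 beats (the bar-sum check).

1) 0.0ms=0b +1084.337ms=3/2b
2) 1084.337ms=3/2b +1084.337ms=3/2b
3) 2168.675ms=3b +2168.675ms=3b
4) 4337.349ms=6b +1445.783ms=2b
5) 5783.133ms=8b +1445.783ms=2b
6) 7228.916ms=10b +1445.783ms=2b
Σ=12b of 12 (83bpm 6/8) — PASS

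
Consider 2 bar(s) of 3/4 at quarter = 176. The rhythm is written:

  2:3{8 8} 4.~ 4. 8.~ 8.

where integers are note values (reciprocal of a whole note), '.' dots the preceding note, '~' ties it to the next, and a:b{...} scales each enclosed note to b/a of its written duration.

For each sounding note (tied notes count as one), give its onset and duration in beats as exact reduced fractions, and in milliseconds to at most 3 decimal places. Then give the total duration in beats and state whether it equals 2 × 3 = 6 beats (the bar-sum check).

1) 0.0ms=0b +255.682ms=3/4b
2) 255.682ms=3/4b +255.682ms=3/4b
3) 511.364ms=3/2b +1022.727ms=3b
4) 1534.091ms=9/2b +511.364ms=3/2b
Σ=6b of 6 (176bpm 3/4) — PASS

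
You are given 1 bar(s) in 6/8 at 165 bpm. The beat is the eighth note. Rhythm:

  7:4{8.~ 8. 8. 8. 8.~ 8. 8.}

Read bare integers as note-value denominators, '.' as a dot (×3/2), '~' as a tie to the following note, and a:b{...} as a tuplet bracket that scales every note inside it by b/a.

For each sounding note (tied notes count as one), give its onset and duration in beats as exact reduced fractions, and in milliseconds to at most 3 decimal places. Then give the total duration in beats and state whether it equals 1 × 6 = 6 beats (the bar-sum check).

1) 0.0ms=0b +623.377ms=12/7b
2) 623.377ms=12/7b +311.688ms=6/7b
3) 935.065ms=18/7b +311.688ms=6/7b
4) 1246.753ms=24/7b +623.377ms=12/7b
5) 1870.13ms=36/7b +311.688ms=6/7b
Σ=6b of 6 (165bpm 6/8) — PASS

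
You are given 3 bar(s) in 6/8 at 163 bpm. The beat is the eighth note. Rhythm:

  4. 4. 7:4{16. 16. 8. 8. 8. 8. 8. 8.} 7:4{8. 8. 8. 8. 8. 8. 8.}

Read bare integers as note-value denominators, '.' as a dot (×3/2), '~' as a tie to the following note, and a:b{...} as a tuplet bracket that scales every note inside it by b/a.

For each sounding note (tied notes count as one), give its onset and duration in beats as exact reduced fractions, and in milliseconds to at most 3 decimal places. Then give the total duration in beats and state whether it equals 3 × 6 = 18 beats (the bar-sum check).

1) 0.0ms=0b +1104.294ms=3b
2) 1104.294ms=3b +1104.294ms=3b
3) 2208.589ms=6b +157.756ms=3/7b
4) 2366.345ms=45/7b +157.756ms=3/7b
5) 2524.102ms=48/7b +315.513ms=6/7b
6) 2839.614ms=54/7b +315.513ms=6/7b
7) 3155.127ms=60/7b +315.513ms=6/7b
8) 3470.64ms=66/7b +315.513ms=6/7b
9) 3786.152ms=72/7b +315.513ms=6/7b
10) 4101.665ms=78/7b +315.513ms=6/7b
11) 4417.178ms=12b +315.513ms=6/7b
12) 4732.691ms=90/7b +315.513ms=6/7b
13) 5048.203ms=96/7b +315.513ms=6/7b
14) 5363.716ms=102/7b +315.513ms=6/7b
15) 5679.229ms=108/7b +315.513ms=6/7b
16) 5994.741ms=114/7b +315.513ms=6/7b
17) 6310.254ms=120/7b +315.513ms=6/7b
Σ=18b of 18 (163bpm 6/8) — PASS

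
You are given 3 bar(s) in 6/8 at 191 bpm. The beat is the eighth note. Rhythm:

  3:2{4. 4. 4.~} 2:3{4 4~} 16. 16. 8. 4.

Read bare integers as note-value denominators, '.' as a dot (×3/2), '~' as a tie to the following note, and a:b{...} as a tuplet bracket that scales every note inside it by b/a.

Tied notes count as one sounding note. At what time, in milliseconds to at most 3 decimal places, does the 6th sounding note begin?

note 6 onset = 27/2b = 4240.838ms

1. 0.0ms @ 0 + 628.272ms (2)
2. 628.272ms @ 2 + 628.272ms (2)
3. 1256.545ms @ 4 + 1570.681ms (5)
4. 2827.225ms @ 9 + 1178.01ms (15/4)
5. 4005.236ms @ 51/4 + 235.602ms (3/4)
6. 4240.838ms @ 27/2 + 471.204ms (3/2)
7. 4712.042ms @ 15 + 942.408ms (3)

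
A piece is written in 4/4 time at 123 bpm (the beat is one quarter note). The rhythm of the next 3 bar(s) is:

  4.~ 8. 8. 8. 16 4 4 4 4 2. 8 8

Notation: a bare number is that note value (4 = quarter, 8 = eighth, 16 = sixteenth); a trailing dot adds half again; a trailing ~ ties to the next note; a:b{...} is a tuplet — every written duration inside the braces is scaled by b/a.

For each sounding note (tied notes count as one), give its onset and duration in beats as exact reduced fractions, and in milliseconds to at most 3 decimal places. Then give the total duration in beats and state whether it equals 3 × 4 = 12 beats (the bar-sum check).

1) 0.0ms=0b +1097.561ms=9/4b
2) 1097.561ms=9/4b +365.854ms=3/4b
3) 1463.415ms=3b +365.854ms=3/4b
4) 1829.268ms=15/4b +121.951ms=1/4b
5) 1951.22ms=4b +487.805ms=1b
6) 2439.024ms=5b +487.805ms=1b
7) 2926.829ms=6b +487.805ms=1b
8) 3414.634ms=7b +487.805ms=1b
9) 3902.439ms=8b +1463.415ms=3b
10) 5365.854ms=11b +243.902ms=1/2b
11) 5609.756ms=23/2b +243.902ms=1/2b
Σ=12b of 12 (123bpm 4/4) — PASS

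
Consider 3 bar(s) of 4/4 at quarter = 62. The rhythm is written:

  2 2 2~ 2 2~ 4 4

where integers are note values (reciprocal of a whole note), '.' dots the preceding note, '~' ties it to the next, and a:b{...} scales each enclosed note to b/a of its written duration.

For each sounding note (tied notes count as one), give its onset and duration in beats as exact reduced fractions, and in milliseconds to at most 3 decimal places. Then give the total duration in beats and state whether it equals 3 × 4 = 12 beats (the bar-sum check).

1) 0.0ms=0b +1935.484ms=2b
2) 1935.484ms=2b +1935.484ms=2b
3) 3870.968ms=4b +3870.968ms=4b
4) 7741.935ms=8b +2903.226ms=3b
5) 10645.161ms=11b +967.742ms=1b
Σ=12b of 12 (62bpm 4/4) — PASS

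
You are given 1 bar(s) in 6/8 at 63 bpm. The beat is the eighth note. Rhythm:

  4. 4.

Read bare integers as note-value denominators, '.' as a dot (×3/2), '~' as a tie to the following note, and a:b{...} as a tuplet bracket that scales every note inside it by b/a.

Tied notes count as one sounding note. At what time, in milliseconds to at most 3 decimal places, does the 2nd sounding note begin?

1. 0.0ms @ 0 + 2857.143ms (3)
2. 2857.143ms @ 3 + 2857.143ms (3)

note 2 onset = 3b = 2857.143ms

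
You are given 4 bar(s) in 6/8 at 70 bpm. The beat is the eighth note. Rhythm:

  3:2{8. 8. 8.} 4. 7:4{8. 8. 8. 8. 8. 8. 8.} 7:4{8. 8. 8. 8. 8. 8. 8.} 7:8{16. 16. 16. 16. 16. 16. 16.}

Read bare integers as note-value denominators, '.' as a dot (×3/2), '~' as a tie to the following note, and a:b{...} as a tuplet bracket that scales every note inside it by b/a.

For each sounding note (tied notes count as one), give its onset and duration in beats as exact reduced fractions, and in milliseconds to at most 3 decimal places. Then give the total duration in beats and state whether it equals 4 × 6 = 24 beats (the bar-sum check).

1) 0.0ms=0b +857.143ms=1b
2) 857.143ms=1b +857.143ms=1b
3) 1714.286ms=2b +857.143ms=1b
4) 2571.429ms=3b +2571.429ms=3b
5) 5142.857ms=6b +734.694ms=6/7b
6) 5877.551ms=48/7b +734.694ms=6/7b
7) 6612.245ms=54/7b +734.694ms=6/7b
8) 7346.939ms=60/7b +734.694ms=6/7b
9) 8081.633ms=66/7b +734.694ms=6/7b
10) 8816.327ms=72/7b +734.694ms=6/7b
11) 9551.02ms=78/7b +734.694ms=6/7b
12) 10285.714ms=12b +734.694ms=6/7b
13) 11020.408ms=90/7b +734.694ms=6/7b
14) 11755.102ms=96/7b +734.694ms=6/7b
15) 12489.796ms=102/7b +734.694ms=6/7b
16) 13224.49ms=108/7b +734.694ms=6/7b
17) 13959.184ms=114/7b +734.694ms=6/7b
18) 14693.878ms=120/7b +734.694ms=6/7b
19) 15428.571ms=18b +734.694ms=6/7b
20) 16163.265ms=132/7b +734.694ms=6/7b
21) 16897.959ms=138/7b +734.694ms=6/7b
22) 17632.653ms=144/7b +734.694ms=6/7b
23) 18367.347ms=150/7b +734.694ms=6/7b
24) 19102.041ms=156/7b +734.694ms=6/7b
25) 19836.735ms=162/7b +734.694ms=6/7b
Σ=24b of 24 (70bpm 6/8) — PASS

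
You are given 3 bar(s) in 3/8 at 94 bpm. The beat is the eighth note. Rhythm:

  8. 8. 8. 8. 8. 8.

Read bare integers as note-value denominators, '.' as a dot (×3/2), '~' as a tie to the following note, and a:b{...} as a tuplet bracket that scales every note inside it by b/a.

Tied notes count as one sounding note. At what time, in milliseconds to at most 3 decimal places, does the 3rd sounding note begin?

note 3 onset = 3b = 1914.894ms

1. 0.0ms @ 0 + 957.447ms (3/2)
2. 957.447ms @ 3/2 + 957.447ms (3/2)
3. 1914.894ms @ 3 + 957.447ms (3/2)
4. 2872.34ms @ 9/2 + 957.447ms (3/2)
5. 3829.787ms @ 6 + 957.447ms (3/2)
6. 4787.234ms @ 15/2 + 957.447ms (3/2)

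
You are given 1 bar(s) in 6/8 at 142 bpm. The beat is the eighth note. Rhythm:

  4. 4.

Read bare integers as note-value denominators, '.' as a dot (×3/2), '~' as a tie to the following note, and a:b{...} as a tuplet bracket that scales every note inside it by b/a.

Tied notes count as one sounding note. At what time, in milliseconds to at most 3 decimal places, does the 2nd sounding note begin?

note 2 onset = 3b = 1267.606ms

1. 0.0ms @ 0 + 1267.606ms (3)
2. 1267.606ms @ 3 + 1267.606ms (3)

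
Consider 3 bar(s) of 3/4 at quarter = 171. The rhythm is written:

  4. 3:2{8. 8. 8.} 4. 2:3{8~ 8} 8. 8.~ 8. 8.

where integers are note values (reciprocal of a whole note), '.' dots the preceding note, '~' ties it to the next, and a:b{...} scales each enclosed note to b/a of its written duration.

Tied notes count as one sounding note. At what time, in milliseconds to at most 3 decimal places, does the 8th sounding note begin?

1. 0.0ms @ 0 + 526.316ms (3/2)
2. 526.316ms @ 3/2 + 175.439ms (1/2)
3. 701.754ms @ 2 + 175.439ms (1/2)
4. 877.193ms @ 5/2 + 175.439ms (1/2)
5. 1052.632ms @ 3 + 526.316ms (3/2)
6. 1578.947ms @ 9/2 + 526.316ms (3/2)
7. 2105.263ms @ 6 + 263.158ms (3/4)
8. 2368.421ms @ 27/4 + 526.316ms (3/2)
9. 2894.737ms @ 33/4 + 263.158ms (3/4)

note 8 onset = 27/4b = 2368.421ms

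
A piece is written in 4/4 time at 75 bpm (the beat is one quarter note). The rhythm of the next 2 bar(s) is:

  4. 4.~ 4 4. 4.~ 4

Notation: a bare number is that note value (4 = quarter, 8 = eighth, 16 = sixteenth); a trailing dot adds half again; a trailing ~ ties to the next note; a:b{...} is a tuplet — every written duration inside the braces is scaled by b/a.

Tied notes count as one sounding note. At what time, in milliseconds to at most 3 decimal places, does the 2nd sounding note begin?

note 2 onset = 3/2b = 1200.0ms

1. 0.0ms @ 0 + 1200.0ms (3/2)
2. 1200.0ms @ 3/2 + 2000.0ms (5/2)
3. 3200.0ms @ 4 + 1200.0ms (3/2)
4. 4400.0ms @ 11/2 + 2000.0ms (5/2)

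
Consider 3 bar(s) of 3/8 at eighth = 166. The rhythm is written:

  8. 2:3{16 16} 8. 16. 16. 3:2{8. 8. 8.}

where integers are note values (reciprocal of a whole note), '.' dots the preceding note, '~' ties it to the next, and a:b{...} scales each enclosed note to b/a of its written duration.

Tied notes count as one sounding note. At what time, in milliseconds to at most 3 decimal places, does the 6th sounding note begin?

note 6 onset = 21/4b = 1897.59ms

1. 0.0ms @ 0 + 542.169ms (3/2)
2. 542.169ms @ 3/2 + 271.084ms (3/4)
3. 813.253ms @ 9/4 + 271.084ms (3/4)
4. 1084.337ms @ 3 + 542.169ms (3/2)
5. 1626.506ms @ 9/2 + 271.084ms (3/4)
6. 1897.59ms @ 21/4 + 271.084ms (3/4)
7. 2168.675ms @ 6 + 361.446ms (1)
8. 2530.12ms @ 7 + 361.446ms (1)
9. 2891.566ms @ 8 + 361.446ms (1)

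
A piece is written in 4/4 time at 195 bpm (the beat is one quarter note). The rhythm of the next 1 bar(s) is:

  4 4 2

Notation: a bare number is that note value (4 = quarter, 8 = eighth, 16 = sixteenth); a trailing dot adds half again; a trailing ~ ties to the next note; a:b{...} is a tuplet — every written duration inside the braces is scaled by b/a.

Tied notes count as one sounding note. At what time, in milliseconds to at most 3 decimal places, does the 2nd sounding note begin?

1. 0.0ms @ 0 + 307.692ms (1)
2. 307.692ms @ 1 + 307.692ms (1)
3. 615.385ms @ 2 + 615.385ms (2)

note 2 onset = 1b = 307.692ms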